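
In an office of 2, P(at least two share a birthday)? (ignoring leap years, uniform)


P(all different) = Π(365-i)/365 for i=0..1
= 0.997260
P(match) = 1 - 0.997260 = 0.002740

P ≈ 0.0027 ≈ 0.27%


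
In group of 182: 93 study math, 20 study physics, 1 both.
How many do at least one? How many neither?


|A∪B| = 93+20-1 = 112
Neither = 182-112 = 70

At least one: 112; Neither: 70


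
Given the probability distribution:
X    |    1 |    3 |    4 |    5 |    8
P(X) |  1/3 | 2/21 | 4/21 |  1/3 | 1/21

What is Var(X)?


E[X] = 24/7
E[X²] = 328/21
Var(X) = E[X²] - (E[X])² = 328/21 - 576/49 = 568/147

Var(X) = 568/147 ≈ 3.8639


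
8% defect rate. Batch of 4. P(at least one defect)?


P(all good) = (23/25)^4 = 279841/390625
P(≥1 defect) = 110784/390625

P = 110784/390625 ≈ 28.36%


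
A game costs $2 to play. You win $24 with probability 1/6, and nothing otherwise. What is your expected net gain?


E[gain] = (24-2)×1/6 + (-2)×5/6
= 11/3 - 5/3 = 2

Expected net gain = $2 ≈ $2.00


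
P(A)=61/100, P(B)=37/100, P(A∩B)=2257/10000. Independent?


P(A)×P(B) = 2257/10000
P(A∩B) = 2257/10000
Equal ✓ → Independent

Yes, independent


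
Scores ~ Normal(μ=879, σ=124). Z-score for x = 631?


z = (x - μ)/σ = (631 - 879)/124 = -2.0

z = -2.0


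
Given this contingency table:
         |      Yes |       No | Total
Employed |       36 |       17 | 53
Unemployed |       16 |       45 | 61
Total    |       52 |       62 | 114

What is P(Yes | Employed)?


P(Yes | Employed) = 36/(36+17) = 36/53

P(Yes|Employed) = 36/53 ≈ 67.92%


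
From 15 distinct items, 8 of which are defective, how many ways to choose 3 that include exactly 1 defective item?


Choose 1 of the 8 defective items and 2 of the other 7 items:
C(8,1)×C(7,2) = 8×21 = 168

168


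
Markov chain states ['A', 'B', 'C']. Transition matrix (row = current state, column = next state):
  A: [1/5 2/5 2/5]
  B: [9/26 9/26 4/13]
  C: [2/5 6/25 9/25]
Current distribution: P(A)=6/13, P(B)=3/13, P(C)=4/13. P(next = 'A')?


P(next=A) = Σᵢ P(now=i)×P(i→A)
= 6/13×1/5 + 3/13×9/26 + 4/13×2/5
= 6/65 + 27/338 + 8/65 = 499/1690

P = 499/1690 ≈ 0.2953


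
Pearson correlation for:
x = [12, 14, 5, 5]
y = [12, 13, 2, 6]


n=4, Σx=36, Σy=33, Σxy=366, Σx²=390, Σy²=353
r = (4×366 - 36×33)/√((4×390 - 36²)(4×353 - 33²))
= 276/√(264×323) = 276/√85272 ≈ 276/292.0137 ≈ 0.9452

r ≈ 0.9452


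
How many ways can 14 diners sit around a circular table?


Circular arrangements of 14 distinct objects: fix one position to break rotational symmetry.
(n-1)! = 13! = 6227020800

6227020800


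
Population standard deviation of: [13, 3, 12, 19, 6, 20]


Mean = 73/6
  (13-73/6)²=25/36
  (3-73/6)²=3025/36
  (12-73/6)²=1/36
  (19-73/6)²=1681/36
  (6-73/6)²=1369/36
  (20-73/6)²=2209/36
Σ(x-μ)² = 1385/6
σ² = (1385/6)/6 = 1385/36

σ = √(1385/36) ≈ 6.2026


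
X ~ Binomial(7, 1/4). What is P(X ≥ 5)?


P(X ≥ 5) = Σ P(X=i) for i=5..7
P(X=5) = 189/16384
P(X=6) = 21/16384
P(X=7) = 1/16384
Sum = 211/16384

P(X ≥ 5) = 211/16384 ≈ 1.29%


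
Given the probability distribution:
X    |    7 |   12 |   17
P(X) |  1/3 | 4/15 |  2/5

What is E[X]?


E[X] = Σ x·P(X=x)
= (7)×(1/3) + (12)×(4/15) + (17)×(2/5)
= 37/3

E[X] = 37/3


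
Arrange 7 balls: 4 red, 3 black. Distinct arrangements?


7!/(4!×3!) = 35

35


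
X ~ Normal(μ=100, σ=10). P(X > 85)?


z = (85-100)/10 = -1.5
P(X > 85) = 1 - P(Z ≤ -1.5) = 1 - 0.0668 = 0.9332

P(X > 85) ≈ 0.9332


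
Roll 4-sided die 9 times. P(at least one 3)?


P(no 3)^9 = (3/4)^9 = 19683/262144
P(≥1) = 1 - 19683/262144 = 242461/262144

P = 242461/262144 ≈ 92.49%


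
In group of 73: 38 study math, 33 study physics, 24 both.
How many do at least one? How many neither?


|A∪B| = 38+33-24 = 47
Neither = 73-47 = 26

At least one: 47; Neither: 26


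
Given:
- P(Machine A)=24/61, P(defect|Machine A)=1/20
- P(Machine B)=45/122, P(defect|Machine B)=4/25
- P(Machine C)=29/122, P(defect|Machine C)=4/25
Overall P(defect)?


P(B) = Σ P(B|Aᵢ)×P(Aᵢ)
  1/20×24/61 = 6/305
  4/25×45/122 = 18/305
  4/25×29/122 = 58/1525
Sum = 178/1525

P(defect) = 178/1525 ≈ 11.67%


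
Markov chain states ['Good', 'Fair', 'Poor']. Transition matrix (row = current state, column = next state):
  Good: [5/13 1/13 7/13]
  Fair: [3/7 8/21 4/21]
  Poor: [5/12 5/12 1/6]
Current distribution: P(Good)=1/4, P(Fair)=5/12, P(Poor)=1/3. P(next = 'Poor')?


P(next=Poor) = Σᵢ P(now=i)×P(i→Poor)
= 1/4×7/13 + 5/12×4/21 + 1/3×1/6
= 7/52 + 5/63 + 1/18 = 883/3276

P = 883/3276 ≈ 0.2695


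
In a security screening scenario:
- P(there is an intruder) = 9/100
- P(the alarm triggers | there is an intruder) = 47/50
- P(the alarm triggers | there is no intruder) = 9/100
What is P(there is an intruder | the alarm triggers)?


Using Bayes' theorem:
P(A|B) = P(B|A)·P(A) / P(B)

P(the alarm triggers) = 47/50 × 9/100 + 9/100 × 91/100
= 423/5000 + 819/10000 = 333/2000

P(there is an intruder|the alarm triggers) = (423/5000) / (333/2000) = 94/185

P(there is an intruder|the alarm triggers) = 94/185 ≈ 50.81%


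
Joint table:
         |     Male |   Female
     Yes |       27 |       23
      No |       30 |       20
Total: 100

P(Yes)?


P(Yes) = (27+23)/100 = 50/100 = 1/2

P(Yes) = 1/2 ≈ 50.00%


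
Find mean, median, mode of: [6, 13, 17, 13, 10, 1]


Sorted: [1, 6, 10, 13, 13, 17]
Mean = 60/6 = 10
Median = 23/2
Freq: {6: 1, 13: 2, 17: 1, 10: 1, 1: 1}
Mode: [13]

Mean=10, Median=23/2, Mode=13


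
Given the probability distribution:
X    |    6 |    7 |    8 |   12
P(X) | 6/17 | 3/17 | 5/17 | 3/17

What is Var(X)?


E[X] = 133/17
E[X²] = 1115/17
Var(X) = E[X²] - (E[X])² = 1115/17 - 17689/289 = 1266/289

Var(X) = 1266/289 ≈ 4.3806


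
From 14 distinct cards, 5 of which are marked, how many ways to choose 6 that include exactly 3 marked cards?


Choose 3 of the 5 marked cards and 3 of the other 9 cards:
C(5,3)×C(9,3) = 10×84 = 840

840


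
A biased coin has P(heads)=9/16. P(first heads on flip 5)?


Geometric: P(X=5) = (1-p)^(k-1)×p = (7/16)^4×9/16 = 21609/1048576

P(X=5) = 21609/1048576 ≈ 2.06%


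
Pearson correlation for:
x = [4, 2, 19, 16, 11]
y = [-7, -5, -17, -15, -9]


n=5, Σx=52, Σy=-53, Σxy=-700, Σx²=758, Σy²=669
r = (5×(-700) - 52×(-53))/√((5×758 - 52²)(5×669 - (-53)²))
= -744/√(1086×536) = -744/√582096 ≈ -744/762.9522 ≈ -0.9752

r ≈ -0.9752


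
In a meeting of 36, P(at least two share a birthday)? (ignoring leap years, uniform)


P(all different) = Π(365-i)/365 for i=0..35
= 0.167818
P(match) = 1 - 0.167818 = 0.832182

P ≈ 0.8322 ≈ 83.22%


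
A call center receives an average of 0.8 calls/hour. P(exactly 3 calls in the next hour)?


Poisson(λ=0.8): P(X=3) = e^(-λ)×λ^k/k!
= e^(-0.8) × 0.8^3 / 3!
≈ 0.4493289641 × 0.512 / 6 ≈ 0.038343

P(X=3) ≈ 0.038343 ≈ 3.83%


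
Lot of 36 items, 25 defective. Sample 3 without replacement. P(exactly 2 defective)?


Hypergeometric: C(25,2)×C(11,1)/C(36,3)
= 300×11/7140 = 55/119

P(X=2) = 55/119 ≈ 46.22%


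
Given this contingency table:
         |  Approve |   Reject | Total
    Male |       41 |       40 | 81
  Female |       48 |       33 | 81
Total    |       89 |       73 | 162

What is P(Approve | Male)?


P(Approve | Male) = 41/(41+40) = 41/81

P(Approve|Male) = 41/81 ≈ 50.62%


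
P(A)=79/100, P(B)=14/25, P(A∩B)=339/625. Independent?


P(A)×P(B) = 553/1250
P(A∩B) = 339/625
Not equal → NOT independent

No, not independent


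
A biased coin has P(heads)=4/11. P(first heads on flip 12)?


Geometric: P(X=12) = (1-p)^(k-1)×p = (7/11)^11×4/11 = 7909306972/3138428376721

P(X=12) = 7909306972/3138428376721 ≈ 0.25%


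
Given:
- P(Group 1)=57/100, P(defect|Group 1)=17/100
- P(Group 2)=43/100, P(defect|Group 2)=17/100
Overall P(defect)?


P(B) = Σ P(B|Aᵢ)×P(Aᵢ)
  17/100×57/100 = 969/10000
  17/100×43/100 = 731/10000
Sum = 17/100

P(defect) = 17/100 ≈ 17.00%


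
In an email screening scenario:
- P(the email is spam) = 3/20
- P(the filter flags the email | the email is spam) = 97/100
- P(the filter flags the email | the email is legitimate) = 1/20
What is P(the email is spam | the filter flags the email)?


Using Bayes' theorem:
P(A|B) = P(B|A)·P(A) / P(B)

P(the filter flags the email) = 97/100 × 3/20 + 1/20 × 17/20
= 291/2000 + 17/400 = 47/250

P(the email is spam|the filter flags the email) = (291/2000) / (47/250) = 291/376

P(the email is spam|the filter flags the email) = 291/376 ≈ 77.39%


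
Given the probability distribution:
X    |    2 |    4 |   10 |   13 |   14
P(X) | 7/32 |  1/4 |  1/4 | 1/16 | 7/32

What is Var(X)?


E[X] = 125/16
E[X²] = 1333/16
Var(X) = E[X²] - (E[X])² = 1333/16 - 15625/256 = 5703/256

Var(X) = 5703/256 ≈ 22.2773


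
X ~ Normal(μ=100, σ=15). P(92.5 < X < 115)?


z₁=(92.5-100)/15=-0.5, z₂=(115-100)/15=1.0
P = Φ(1.0) - Φ(-0.5) = 0.841345 - 0.308538 = 0.532807 ≈ 0.5328

P(92.5 < X < 115) ≈ 0.5328


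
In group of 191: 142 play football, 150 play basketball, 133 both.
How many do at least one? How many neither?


|A∪B| = 142+150-133 = 159
Neither = 191-159 = 32

At least one: 159; Neither: 32


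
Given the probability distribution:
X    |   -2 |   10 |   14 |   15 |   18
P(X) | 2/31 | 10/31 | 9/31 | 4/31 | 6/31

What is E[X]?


E[X] = Σ x·P(X=x)
= (-2)×(2/31) + (10)×(10/31) + (14)×(9/31) + (15)×(4/31) + (18)×(6/31)
= 390/31

E[X] = 390/31


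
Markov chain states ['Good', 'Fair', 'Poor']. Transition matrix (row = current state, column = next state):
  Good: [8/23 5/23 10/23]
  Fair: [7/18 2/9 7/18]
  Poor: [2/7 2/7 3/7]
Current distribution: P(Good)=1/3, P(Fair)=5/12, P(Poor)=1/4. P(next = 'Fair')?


P(next=Fair) = Σᵢ P(now=i)×P(i→Fair)
= 1/3×5/23 + 5/12×2/9 + 1/4×2/7
= 5/69 + 5/54 + 1/14 = 1028/4347

P = 1028/4347 ≈ 0.2365


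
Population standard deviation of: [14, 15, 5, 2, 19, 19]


Mean = 74/6 = 37/3
  (14-37/3)²=25/9
  (15-37/3)²=64/9
  (5-37/3)²=484/9
  (2-37/3)²=961/9
  (19-37/3)²=400/9
  (19-37/3)²=400/9
Σ(x-μ)² = 778/3
σ² = (778/3)/6 = 389/9

σ = √(389/9) ≈ 6.5744


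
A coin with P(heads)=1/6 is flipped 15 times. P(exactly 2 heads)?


Binomial: P(X=2) = C(15,2)×p^2×(1-p)^13
= 105 × 1/36 × 1220703125/13060694016 = 42724609375/156728328192

P(X=2) = 42724609375/156728328192 ≈ 27.26%


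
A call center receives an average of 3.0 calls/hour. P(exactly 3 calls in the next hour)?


Poisson(λ=3.0): P(X=3) = e^(-λ)×λ^k/k!
= e^(-3.0) × 3.0^3 / 3!
≈ 0.04978706837 × 27 / 6 ≈ 0.224042

P(X=3) ≈ 0.224042 ≈ 22.40%


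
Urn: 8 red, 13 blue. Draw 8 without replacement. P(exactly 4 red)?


Hypergeometric: C(8,4)×C(13,4)/C(21,8)
= 70×715/203490 = 715/2907

P(X=4) = 715/2907 ≈ 24.60%


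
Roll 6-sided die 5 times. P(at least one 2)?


P(no 2)^5 = (5/6)^5 = 3125/7776
P(≥1) = 1 - 3125/7776 = 4651/7776

P = 4651/7776 ≈ 59.81%


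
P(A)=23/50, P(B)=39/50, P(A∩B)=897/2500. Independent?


P(A)×P(B) = 897/2500
P(A∩B) = 897/2500
Equal ✓ → Independent

Yes, independent


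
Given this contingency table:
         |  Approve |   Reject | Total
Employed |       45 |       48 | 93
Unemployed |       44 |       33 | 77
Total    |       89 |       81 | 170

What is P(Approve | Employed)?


P(Approve | Employed) = 45/(45+48) = 45/93 = 15/31

P(Approve|Employed) = 15/31 ≈ 48.39%


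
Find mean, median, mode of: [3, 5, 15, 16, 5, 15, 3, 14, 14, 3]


Sorted: [3, 3, 3, 5, 5, 14, 14, 15, 15, 16]
Mean = 93/10
Median = 19/2
Freq: {3: 3, 5: 2, 15: 2, 16: 1, 14: 2}
Mode: [3]

Mean=93/10, Median=19/2, Mode=3


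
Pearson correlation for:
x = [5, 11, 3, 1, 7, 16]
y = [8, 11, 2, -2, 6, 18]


n=6, Σx=43, Σy=43, Σxy=495, Σx²=461, Σy²=553
r = (6×495 - 43×43)/√((6×461 - 43²)(6×553 - 43²))
= 1121/√(917×1469) = 1121/√1347073 ≈ 1121/1160.6347 ≈ 0.9659

r ≈ 0.9659


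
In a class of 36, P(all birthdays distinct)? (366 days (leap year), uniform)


P(all different) = Π(366-i)/366 for i=0..35
= (366/366)×(365/366)×...×(331/366)
= 0.168667

P ≈ 0.1687 ≈ 16.87%


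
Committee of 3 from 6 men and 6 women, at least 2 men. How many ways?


Count by #men:
  2M,1W: C(6,2)×C(6,1)=90
  3M,0W: C(6,3)×C(6,0)=20
Total = 110

110


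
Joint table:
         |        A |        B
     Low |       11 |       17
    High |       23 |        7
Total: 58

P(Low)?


P(Low) = (11+17)/58 = 28/58 = 14/29

P(Low) = 14/29 ≈ 48.28%


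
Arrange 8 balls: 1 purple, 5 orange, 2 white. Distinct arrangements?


8!/(1!×5!×2!) = 168

168


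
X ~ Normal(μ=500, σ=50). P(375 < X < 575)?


z₁=(375-500)/50=-2.5, z₂=(575-500)/50=1.5
P = Φ(1.5) - Φ(-2.5) = 0.933193 - 0.006210 = 0.926983 ≈ 0.9270

P(375 < X < 575) ≈ 0.9270


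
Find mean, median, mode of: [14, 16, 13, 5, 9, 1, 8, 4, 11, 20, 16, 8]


Sorted: [1, 4, 5, 8, 8, 9, 11, 13, 14, 16, 16, 20]
Mean = 125/12
Median = 10
Freq: {14: 1, 16: 2, 13: 1, 5: 1, 9: 1, 1: 1, 8: 2, 4: 1, 11: 1, 20: 1}
Mode: [8, 16]

Mean=125/12, Median=10, Mode=[8, 16]


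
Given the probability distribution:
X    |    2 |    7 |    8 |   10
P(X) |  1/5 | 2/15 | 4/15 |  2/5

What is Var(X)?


E[X] = 112/15
E[X²] = 322/5
Var(X) = E[X²] - (E[X])² = 322/5 - 12544/225 = 1946/225

Var(X) = 1946/225 ≈ 8.6489


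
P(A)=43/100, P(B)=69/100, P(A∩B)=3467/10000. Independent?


P(A)×P(B) = 2967/10000
P(A∩B) = 3467/10000
Not equal → NOT independent

No, not independent


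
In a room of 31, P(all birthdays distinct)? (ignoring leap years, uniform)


P(all different) = Π(365-i)/365 for i=0..30
= (365/365)×(364/365)×...×(335/365)
= 0.269545

P ≈ 0.2695 ≈ 26.95%


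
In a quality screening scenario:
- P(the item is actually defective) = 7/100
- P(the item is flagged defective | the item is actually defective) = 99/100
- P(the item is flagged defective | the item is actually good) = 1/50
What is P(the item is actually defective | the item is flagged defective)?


Using Bayes' theorem:
P(A|B) = P(B|A)·P(A) / P(B)

P(the item is flagged defective) = 99/100 × 7/100 + 1/50 × 93/100
= 693/10000 + 93/5000 = 879/10000

P(the item is actually defective|the item is flagged defective) = (693/10000) / (879/10000) = 231/293

P(the item is actually defective|the item is flagged defective) = 231/293 ≈ 78.84%


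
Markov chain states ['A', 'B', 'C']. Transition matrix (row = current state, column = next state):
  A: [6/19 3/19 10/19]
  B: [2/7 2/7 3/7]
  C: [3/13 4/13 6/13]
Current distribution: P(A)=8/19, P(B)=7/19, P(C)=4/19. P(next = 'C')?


P(next=C) = Σᵢ P(now=i)×P(i→C)
= 8/19×10/19 + 7/19×3/7 + 4/19×6/13
= 80/361 + 3/19 + 24/247 = 2237/4693

P = 2237/4693 ≈ 0.4767


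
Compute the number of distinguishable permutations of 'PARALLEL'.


Letters: 8, freq: {'P': 1, 'A': 2, 'R': 1, 'L': 3, 'E': 1}
8!/(1!×2!×1!×3!×1!) = 40320/12 = 3360

3360


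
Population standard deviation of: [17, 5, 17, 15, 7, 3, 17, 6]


Mean = 87/8
  (17-87/8)²=2401/64
  (5-87/8)²=2209/64
  (17-87/8)²=2401/64
  (15-87/8)²=1089/64
  (7-87/8)²=961/64
  (3-87/8)²=3969/64
  (17-87/8)²=2401/64
  (6-87/8)²=1521/64
Σ(x-μ)² = 2119/8
σ² = (2119/8)/8 = 2119/64

σ = √(2119/64) ≈ 5.7541


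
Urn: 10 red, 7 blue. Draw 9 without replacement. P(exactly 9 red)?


Hypergeometric: C(10,9)×C(7,0)/C(17,9)
= 10×1/24310 = 1/2431

P(X=9) = 1/2431 ≈ 0.04%


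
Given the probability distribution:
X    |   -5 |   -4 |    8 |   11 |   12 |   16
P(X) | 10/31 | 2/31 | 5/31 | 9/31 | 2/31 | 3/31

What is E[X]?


E[X] = Σ x·P(X=x)
= (-5)×(10/31) + (-4)×(2/31) + (8)×(5/31) + (11)×(9/31) + (12)×(2/31) + (16)×(3/31)
= 153/31

E[X] = 153/31


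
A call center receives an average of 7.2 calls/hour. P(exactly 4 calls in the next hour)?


Poisson(λ=7.2): P(X=4) = e^(-λ)×λ^k/k!
= e^(-7.2) × 7.2^4 / 4!
≈ 0.0007465858084 × 2687.3856 / 24 ≈ 0.083598

P(X=4) ≈ 0.083598 ≈ 8.36%


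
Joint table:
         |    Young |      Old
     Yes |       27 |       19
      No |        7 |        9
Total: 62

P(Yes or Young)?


P(Yes∨Young) = P(Yes) + P(Young) - P(Yes∧Young)
= (46 + 34 - 27)/62 = 53/62

P = 53/62 ≈ 85.48%


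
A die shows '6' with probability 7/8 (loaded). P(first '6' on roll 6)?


Geometric: P(X=6) = (1-p)^(k-1)×p = (1/8)^5×7/8 = 7/262144

P(X=6) = 7/262144 ≈ 0.00%


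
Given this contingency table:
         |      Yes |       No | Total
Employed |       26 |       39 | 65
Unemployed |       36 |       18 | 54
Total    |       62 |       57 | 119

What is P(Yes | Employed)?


P(Yes | Employed) = 26/(26+39) = 26/65 = 2/5

P(Yes|Employed) = 2/5 ≈ 40.00%


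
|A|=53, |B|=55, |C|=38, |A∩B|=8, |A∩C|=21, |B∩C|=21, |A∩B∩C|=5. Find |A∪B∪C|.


|A∪B∪C| = 53+55+38-8-21-21+5 = 101

|A∪B∪C| = 101


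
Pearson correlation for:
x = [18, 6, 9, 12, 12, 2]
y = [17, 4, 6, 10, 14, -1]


n=6, Σx=59, Σy=50, Σxy=670, Σx²=733, Σy²=638
r = (6×670 - 59×50)/√((6×733 - 59²)(6×638 - 50²))
= 1070/√(917×1328) = 1070/√1217776 ≈ 1070/1103.5289 ≈ 0.9696

r ≈ 0.9696


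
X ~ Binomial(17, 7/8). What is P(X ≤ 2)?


P(X ≤ 2) = Σ P(X=i) for i=0..2
P(X=0) = 1/2251799813685248
P(X=1) = 119/2251799813685248
P(X=2) = 833/281474976710656
Sum = 53/17592186044416

P(X ≤ 2) = 53/17592186044416 ≈ 0.00%


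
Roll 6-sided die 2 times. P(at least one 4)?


P(no 4)^2 = (5/6)^2 = 25/36
P(≥1) = 1 - 25/36 = 11/36

P = 11/36 ≈ 30.56%


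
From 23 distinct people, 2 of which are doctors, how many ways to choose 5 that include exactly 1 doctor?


Choose 1 of the 2 doctors and 4 of the other 21 people:
C(2,1)×C(21,4) = 2×5985 = 11970

11970


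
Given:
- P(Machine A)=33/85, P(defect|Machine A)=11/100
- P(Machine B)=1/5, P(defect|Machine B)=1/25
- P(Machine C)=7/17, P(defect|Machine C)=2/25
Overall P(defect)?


P(B) = Σ P(B|Aᵢ)×P(Aᵢ)
  11/100×33/85 = 363/8500
  1/25×1/5 = 1/125
  2/25×7/17 = 14/425
Sum = 711/8500

P(defect) = 711/8500 ≈ 8.36%


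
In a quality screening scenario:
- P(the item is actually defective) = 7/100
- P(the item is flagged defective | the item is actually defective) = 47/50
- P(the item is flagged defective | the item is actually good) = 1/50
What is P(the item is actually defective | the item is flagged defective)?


Using Bayes' theorem:
P(A|B) = P(B|A)·P(A) / P(B)

P(the item is flagged defective) = 47/50 × 7/100 + 1/50 × 93/100
= 329/5000 + 93/5000 = 211/2500

P(the item is actually defective|the item is flagged defective) = (329/5000) / (211/2500) = 329/422

P(the item is actually defective|the item is flagged defective) = 329/422 ≈ 77.96%


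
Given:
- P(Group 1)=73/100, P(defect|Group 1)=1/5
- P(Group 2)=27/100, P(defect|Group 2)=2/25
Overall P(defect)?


P(B) = Σ P(B|Aᵢ)×P(Aᵢ)
  1/5×73/100 = 73/500
  2/25×27/100 = 27/1250
Sum = 419/2500

P(defect) = 419/2500 ≈ 16.76%


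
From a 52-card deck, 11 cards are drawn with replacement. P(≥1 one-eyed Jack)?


P(not a one-eyed Jack) = 50/52 = 25/26
P(none in 11 draws) = (25/26)^11 = 2384185791015625/3670344486987776
P(≥1 one-eyed Jack) = 1 - 2384185791015625/3670344486987776 = 1286158695972151/3670344486987776

P = 1286158695972151/3670344486987776 ≈ 35.04%


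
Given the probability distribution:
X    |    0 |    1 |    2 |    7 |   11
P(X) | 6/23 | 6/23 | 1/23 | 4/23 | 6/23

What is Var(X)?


E[X] = 102/23
E[X²] = 932/23
Var(X) = E[X²] - (E[X])² = 932/23 - 10404/529 = 11032/529

Var(X) = 11032/529 ≈ 20.8544


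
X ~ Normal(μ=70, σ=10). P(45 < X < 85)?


z₁=(45-70)/10=-2.5, z₂=(85-70)/10=1.5
P = Φ(1.5) - Φ(-2.5) = 0.933193 - 0.006210 = 0.926983 ≈ 0.9270

P(45 < X < 85) ≈ 0.9270


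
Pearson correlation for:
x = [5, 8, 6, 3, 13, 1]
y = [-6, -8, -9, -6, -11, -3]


n=6, Σx=36, Σy=-43, Σxy=-312, Σx²=304, Σy²=347
r = (6×(-312) - 36×(-43))/√((6×304 - 36²)(6×347 - (-43)²))
= -324/√(528×233) = -324/√123024 ≈ -324/350.7478 ≈ -0.9237

r ≈ -0.9237


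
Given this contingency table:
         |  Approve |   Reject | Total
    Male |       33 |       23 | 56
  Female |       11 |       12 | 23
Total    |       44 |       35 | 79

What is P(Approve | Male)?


P(Approve | Male) = 33/(33+23) = 33/56

P(Approve|Male) = 33/56 ≈ 58.93%


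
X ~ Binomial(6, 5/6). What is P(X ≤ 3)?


P(X ≤ 3) = Σ P(X=i) for i=0..3
P(X=0) = 1/46656
P(X=1) = 5/7776
P(X=2) = 125/15552
P(X=3) = 625/11664
Sum = 1453/23328

P(X ≤ 3) = 1453/23328 ≈ 6.23%


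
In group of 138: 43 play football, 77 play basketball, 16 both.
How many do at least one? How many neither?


|A∪B| = 43+77-16 = 104
Neither = 138-104 = 34

At least one: 104; Neither: 34


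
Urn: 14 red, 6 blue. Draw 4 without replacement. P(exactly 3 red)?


Hypergeometric: C(14,3)×C(6,1)/C(20,4)
= 364×6/4845 = 728/1615

P(X=3) = 728/1615 ≈ 45.08%


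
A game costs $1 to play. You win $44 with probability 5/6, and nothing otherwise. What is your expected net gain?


E[gain] = (44-1)×5/6 + (-1)×1/6
= 215/6 - 1/6 = 107/3

Expected net gain = $107/3 ≈ $35.67


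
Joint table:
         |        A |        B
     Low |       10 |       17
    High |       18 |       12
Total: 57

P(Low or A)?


P(Low∨A) = P(Low) + P(A) - P(Low∧A)
= (27 + 28 - 10)/57 = 45/57 = 15/19

P = 15/19 ≈ 78.95%


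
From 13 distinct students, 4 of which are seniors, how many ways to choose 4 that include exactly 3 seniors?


Choose 3 of the 4 seniors and 1 of the other 9 students:
C(4,3)×C(9,1) = 4×9 = 36

36


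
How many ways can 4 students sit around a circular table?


Circular arrangements of 4 distinct objects: fix one position to break rotational symmetry.
(n-1)! = 3! = 6

6


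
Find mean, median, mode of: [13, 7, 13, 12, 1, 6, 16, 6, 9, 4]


Sorted: [1, 4, 6, 6, 7, 9, 12, 13, 13, 16]
Mean = 87/10
Median = 8
Freq: {13: 2, 7: 1, 12: 1, 1: 1, 6: 2, 16: 1, 9: 1, 4: 1}
Mode: [6, 13]

Mean=87/10, Median=8, Mode=[6, 13]


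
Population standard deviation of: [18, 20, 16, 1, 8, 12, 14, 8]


Mean = 97/8
  (18-97/8)²=2209/64
  (20-97/8)²=3969/64
  (16-97/8)²=961/64
  (1-97/8)²=7921/64
  (8-97/8)²=1089/64
  (12-97/8)²=1/64
  (14-97/8)²=225/64
  (8-97/8)²=1089/64
Σ(x-μ)² = 2183/8
σ² = (2183/8)/8 = 2183/64

σ = √(2183/64) ≈ 5.8403


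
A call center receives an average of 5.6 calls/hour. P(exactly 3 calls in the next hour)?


Poisson(λ=5.6): P(X=3) = e^(-λ)×λ^k/k!
= e^(-5.6) × 5.6^3 / 3!
≈ 0.003697863716 × 175.616 / 6 ≈ 0.108234

P(X=3) ≈ 0.108234 ≈ 10.82%


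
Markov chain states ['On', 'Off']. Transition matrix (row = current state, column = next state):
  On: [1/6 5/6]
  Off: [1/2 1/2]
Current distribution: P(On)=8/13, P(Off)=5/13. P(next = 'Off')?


P(next=Off) = Σᵢ P(now=i)×P(i→Off)
= 8/13×5/6 + 5/13×1/2
= 20/39 + 5/26 = 55/78

P = 55/78 ≈ 0.7051


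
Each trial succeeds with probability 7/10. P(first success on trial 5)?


Geometric: P(X=5) = (1-p)^(k-1)×p = (3/10)^4×7/10 = 567/100000

P(X=5) = 567/100000 ≈ 0.57%


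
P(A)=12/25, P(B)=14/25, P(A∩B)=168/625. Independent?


P(A)×P(B) = 168/625
P(A∩B) = 168/625
Equal ✓ → Independent

Yes, independent


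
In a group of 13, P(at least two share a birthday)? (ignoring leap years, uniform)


P(all different) = Π(365-i)/365 for i=0..12
= 0.805590
P(match) = 1 - 0.805590 = 0.194410

P ≈ 0.1944 ≈ 19.44%


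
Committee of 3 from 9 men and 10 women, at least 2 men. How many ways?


Count by #men:
  2M,1W: C(9,2)×C(10,1)=360
  3M,0W: C(9,3)×C(10,0)=84
Total = 444

444


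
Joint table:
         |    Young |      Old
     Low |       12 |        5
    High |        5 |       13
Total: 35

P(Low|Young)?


P(Low|Young) = 12/(12+5) = 12/17

P = 12/17 ≈ 70.59%


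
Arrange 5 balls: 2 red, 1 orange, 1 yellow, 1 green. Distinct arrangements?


5!/(2!×1!×1!×1!) = 60

60


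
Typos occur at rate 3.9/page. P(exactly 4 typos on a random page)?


Poisson(λ=3.9): P(X=4) = e^(-λ)×λ^k/k!
= e^(-3.9) × 3.9^4 / 4!
≈ 0.02024191145 × 231.3441 / 24 ≈ 0.195119

P(X=4) ≈ 0.195119 ≈ 19.51%


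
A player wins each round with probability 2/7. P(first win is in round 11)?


Geometric: P(X=11) = (1-p)^(k-1)×p = (5/7)^10×2/7 = 19531250/1977326743

P(X=11) = 19531250/1977326743 ≈ 0.99%


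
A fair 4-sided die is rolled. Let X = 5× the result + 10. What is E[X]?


E[die] = (1+4)/2 = 5/2
E[X] = 5×5/2 + 10 = 45/2

E[X] = 45/2


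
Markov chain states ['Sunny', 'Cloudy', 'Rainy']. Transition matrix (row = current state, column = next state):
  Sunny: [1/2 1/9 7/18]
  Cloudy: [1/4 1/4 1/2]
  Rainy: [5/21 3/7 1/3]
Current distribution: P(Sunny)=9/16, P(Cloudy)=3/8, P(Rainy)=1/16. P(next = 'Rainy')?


P(next=Rainy) = Σᵢ P(now=i)×P(i→Rainy)
= 9/16×7/18 + 3/8×1/2 + 1/16×1/3
= 7/32 + 3/16 + 1/48 = 41/96

P = 41/96 ≈ 0.4271


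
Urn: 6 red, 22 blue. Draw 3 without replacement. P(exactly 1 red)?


Hypergeometric: C(6,1)×C(22,2)/C(28,3)
= 6×231/3276 = 11/26

P(X=1) = 11/26 ≈ 42.31%


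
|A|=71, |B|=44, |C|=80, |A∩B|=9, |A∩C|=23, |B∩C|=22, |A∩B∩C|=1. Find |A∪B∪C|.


|A∪B∪C| = 71+44+80-9-23-22+1 = 142

|A∪B∪C| = 142


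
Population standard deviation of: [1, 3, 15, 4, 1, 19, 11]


Mean = 54/7
  (1-54/7)²=2209/49
  (3-54/7)²=1089/49
  (15-54/7)²=2601/49
  (4-54/7)²=676/49
  (1-54/7)²=2209/49
  (19-54/7)²=6241/49
  (11-54/7)²=529/49
Σ(x-μ)² = 2222/7
σ² = (2222/7)/7 = 2222/49

σ = √(2222/49) ≈ 6.7340


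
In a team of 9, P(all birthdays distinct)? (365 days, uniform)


P(all different) = Π(365-i)/365 for i=0..8
= (365/365)×(364/365)×...×(357/365)
= 0.905376

P ≈ 0.9054 ≈ 90.54%


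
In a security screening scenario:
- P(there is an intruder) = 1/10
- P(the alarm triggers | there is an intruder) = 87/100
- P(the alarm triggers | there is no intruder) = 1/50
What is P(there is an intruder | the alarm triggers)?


Using Bayes' theorem:
P(A|B) = P(B|A)·P(A) / P(B)

P(the alarm triggers) = 87/100 × 1/10 + 1/50 × 9/10
= 87/1000 + 9/500 = 21/200

P(there is an intruder|the alarm triggers) = (87/1000) / (21/200) = 29/35

P(there is an intruder|the alarm triggers) = 29/35 ≈ 82.86%


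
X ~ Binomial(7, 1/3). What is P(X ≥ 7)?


P(X ≥ 7) = Σ P(X=i) for i=7..7
P(X=7) = 1/2187
Sum = 1/2187

P(X ≥ 7) = 1/2187 ≈ 0.05%


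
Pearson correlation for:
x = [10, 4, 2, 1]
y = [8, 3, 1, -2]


n=4, Σx=17, Σy=10, Σxy=92, Σx²=121, Σy²=78
r = (4×92 - 17×10)/√((4×121 - 17²)(4×78 - 10²))
= 198/√(195×212) = 198/√41340 ≈ 198/203.3224 ≈ 0.9738

r ≈ 0.9738


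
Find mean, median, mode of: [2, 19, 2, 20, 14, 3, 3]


Sorted: [2, 2, 3, 3, 14, 19, 20]
Mean = 63/7 = 9
Median = 3
Freq: {2: 2, 19: 1, 20: 1, 14: 1, 3: 2}
Mode: [2, 3]

Mean=9, Median=3, Mode=[2, 3]


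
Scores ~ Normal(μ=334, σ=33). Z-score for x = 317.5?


z = (x - μ)/σ = (317.5 - 334)/33 = -0.5

z = -0.5


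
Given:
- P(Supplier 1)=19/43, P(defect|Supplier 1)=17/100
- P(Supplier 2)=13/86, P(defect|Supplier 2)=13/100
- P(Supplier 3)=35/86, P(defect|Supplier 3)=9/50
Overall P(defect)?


P(B) = Σ P(B|Aᵢ)×P(Aᵢ)
  17/100×19/43 = 323/4300
  13/100×13/86 = 169/8600
  9/50×35/86 = 63/860
Sum = 289/1720

P(defect) = 289/1720 ≈ 16.80%


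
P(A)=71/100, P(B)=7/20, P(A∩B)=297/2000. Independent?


P(A)×P(B) = 497/2000
P(A∩B) = 297/2000
Not equal → NOT independent

No, not independent


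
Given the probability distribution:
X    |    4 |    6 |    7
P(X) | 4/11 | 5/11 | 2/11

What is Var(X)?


E[X] = 60/11
E[X²] = 342/11
Var(X) = E[X²] - (E[X])² = 342/11 - 3600/121 = 162/121

Var(X) = 162/121 ≈ 1.3388


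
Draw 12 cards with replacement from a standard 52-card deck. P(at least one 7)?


P(not a 7) = 48/52 = 12/13
P(none in 12 draws) = (12/13)^12 = 8916100448256/23298085122481
P(≥1 7) = 1 - 8916100448256/23298085122481 = 14381984674225/23298085122481

P = 14381984674225/23298085122481 ≈ 61.73%


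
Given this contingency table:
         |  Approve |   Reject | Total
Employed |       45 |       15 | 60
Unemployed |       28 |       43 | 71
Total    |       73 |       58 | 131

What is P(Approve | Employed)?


P(Approve | Employed) = 45/(45+15) = 45/60 = 3/4

P(Approve|Employed) = 3/4 ≈ 75.00%


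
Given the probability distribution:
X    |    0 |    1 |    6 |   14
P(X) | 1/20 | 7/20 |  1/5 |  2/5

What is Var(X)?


E[X] = 143/20
E[X²] = 1719/20
Var(X) = E[X²] - (E[X])² = 1719/20 - 20449/400 = 13931/400

Var(X) = 13931/400 ≈ 34.8275


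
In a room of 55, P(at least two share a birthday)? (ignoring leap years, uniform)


P(all different) = Π(365-i)/365 for i=0..54
= 0.013738
P(match) = 1 - 0.013738 = 0.986262

P ≈ 0.9863 ≈ 98.63%


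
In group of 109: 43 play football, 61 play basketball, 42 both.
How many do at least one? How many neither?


|A∪B| = 43+61-42 = 62
Neither = 109-62 = 47

At least one: 62; Neither: 47


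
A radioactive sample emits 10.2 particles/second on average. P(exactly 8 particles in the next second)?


Poisson(λ=10.2): P(X=8) = e^(-λ)×λ^k/k!
= e^(-10.2) × 10.2^8 / 8!
≈ 3.717031868e-05 × 117165938.1 / 40320 ≈ 0.108013

P(X=8) ≈ 0.108013 ≈ 10.80%


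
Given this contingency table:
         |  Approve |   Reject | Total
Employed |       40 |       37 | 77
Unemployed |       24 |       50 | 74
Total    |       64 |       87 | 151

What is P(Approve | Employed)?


P(Approve | Employed) = 40/(40+37) = 40/77

P(Approve|Employed) = 40/77 ≈ 51.95%


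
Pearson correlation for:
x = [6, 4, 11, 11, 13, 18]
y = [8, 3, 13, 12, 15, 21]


n=6, Σx=63, Σy=72, Σxy=908, Σx²=787, Σy²=1052
r = (6×908 - 63×72)/√((6×787 - 63²)(6×1052 - 72²))
= 912/√(753×1128) = 912/√849384 ≈ 912/921.6203 ≈ 0.9896

r ≈ 0.9896


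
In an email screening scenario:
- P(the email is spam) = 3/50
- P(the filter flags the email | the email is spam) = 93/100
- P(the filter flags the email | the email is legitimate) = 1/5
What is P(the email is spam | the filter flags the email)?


Using Bayes' theorem:
P(A|B) = P(B|A)·P(A) / P(B)

P(the filter flags the email) = 93/100 × 3/50 + 1/5 × 47/50
= 279/5000 + 47/250 = 1219/5000

P(the email is spam|the filter flags the email) = (279/5000) / (1219/5000) = 279/1219

P(the email is spam|the filter flags the email) = 279/1219 ≈ 22.89%


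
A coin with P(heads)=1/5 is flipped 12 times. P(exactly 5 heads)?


Binomial: P(X=5) = C(12,5)×p^5×(1-p)^7
= 792 × 1/3125 × 16384/78125 = 12976128/244140625

P(X=5) = 12976128/244140625 ≈ 5.32%


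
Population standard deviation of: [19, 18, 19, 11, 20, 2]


Mean = 89/6
  (19-89/6)²=625/36
  (18-89/6)²=361/36
  (19-89/6)²=625/36
  (11-89/6)²=529/36
  (20-89/6)²=961/36
  (2-89/6)²=5929/36
Σ(x-μ)² = 1505/6
σ² = (1505/6)/6 = 1505/36

σ = √(1505/36) ≈ 6.4657


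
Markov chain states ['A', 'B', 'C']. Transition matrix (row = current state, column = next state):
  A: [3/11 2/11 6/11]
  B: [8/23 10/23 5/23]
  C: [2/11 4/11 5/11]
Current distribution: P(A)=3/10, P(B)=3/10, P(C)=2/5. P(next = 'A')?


P(next=A) = Σᵢ P(now=i)×P(i→A)
= 3/10×3/11 + 3/10×8/23 + 2/5×2/11
= 9/110 + 12/115 + 4/55 = 131/506

P = 131/506 ≈ 0.2589


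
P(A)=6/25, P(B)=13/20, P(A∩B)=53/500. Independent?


P(A)×P(B) = 39/250
P(A∩B) = 53/500
Not equal → NOT independent

No, not independent


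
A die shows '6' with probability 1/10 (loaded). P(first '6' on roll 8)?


Geometric: P(X=8) = (1-p)^(k-1)×p = (9/10)^7×1/10 = 4782969/100000000

P(X=8) = 4782969/100000000 ≈ 4.78%


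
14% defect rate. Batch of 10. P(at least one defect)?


P(all good) = (43/50)^10 = 21611482313284249/97656250000000000
P(≥1 defect) = 76044767686715751/97656250000000000

P = 76044767686715751/97656250000000000 ≈ 77.87%


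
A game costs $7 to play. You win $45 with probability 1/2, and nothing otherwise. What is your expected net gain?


E[gain] = (45-7)×1/2 + (-7)×1/2
= 19 - 7/2 = 31/2

Expected net gain = $31/2 ≈ $15.50


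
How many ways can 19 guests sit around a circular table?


Circular arrangements of 19 distinct objects: fix one position to break rotational symmetry.
(n-1)! = 18! = 6402373705728000

6402373705728000


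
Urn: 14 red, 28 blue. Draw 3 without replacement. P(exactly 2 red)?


Hypergeometric: C(14,2)×C(28,1)/C(42,3)
= 91×28/11480 = 91/410

P(X=2) = 91/410 ≈ 22.20%


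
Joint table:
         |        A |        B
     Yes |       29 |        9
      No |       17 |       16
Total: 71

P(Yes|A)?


P(Yes|A) = 29/(29+17) = 29/46

P = 29/46 ≈ 63.04%


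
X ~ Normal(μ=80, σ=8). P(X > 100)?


z = (100-80)/8 = 2.5
P(X > 100) = 1 - P(Z ≤ 2.5) = 1 - 0.9938 = 0.0062

P(X > 100) ≈ 0.0062


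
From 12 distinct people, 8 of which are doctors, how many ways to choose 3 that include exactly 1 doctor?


Choose 1 of the 8 doctors and 2 of the other 4 people:
C(8,1)×C(4,2) = 8×6 = 48

48


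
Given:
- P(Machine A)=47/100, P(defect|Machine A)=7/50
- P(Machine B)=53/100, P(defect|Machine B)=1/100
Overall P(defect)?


P(B) = Σ P(B|Aᵢ)×P(Aᵢ)
  7/50×47/100 = 329/5000
  1/100×53/100 = 53/10000
Sum = 711/10000

P(defect) = 711/10000 ≈ 7.11%


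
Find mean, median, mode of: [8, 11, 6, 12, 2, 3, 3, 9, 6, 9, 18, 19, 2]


Sorted: [2, 2, 3, 3, 6, 6, 8, 9, 9, 11, 12, 18, 19]
Mean = 108/13
Median = 8
Freq: {8: 1, 11: 1, 6: 2, 12: 1, 2: 2, 3: 2, 9: 2, 18: 1, 19: 1}
Mode: [2, 3, 6, 9]

Mean=108/13, Median=8, Mode=[2, 3, 6, 9]


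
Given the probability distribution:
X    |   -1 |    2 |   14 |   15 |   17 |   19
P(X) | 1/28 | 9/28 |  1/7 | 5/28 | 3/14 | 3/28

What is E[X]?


E[X] = Σ x·P(X=x)
= (-1)×(1/28) + (2)×(9/28) + (14)×(1/7) + (15)×(5/28) + (17)×(3/14) + (19)×(3/28)
= 307/28

E[X] = 307/28


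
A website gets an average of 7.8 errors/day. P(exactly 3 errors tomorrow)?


Poisson(λ=7.8): P(X=3) = e^(-λ)×λ^k/k!
= e^(-7.8) × 7.8^3 / 3!
≈ 0.000409734979 × 474.552 / 6 ≈ 0.032407

P(X=3) ≈ 0.032407 ≈ 3.24%


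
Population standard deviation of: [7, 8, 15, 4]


Mean = 34/4 = 17/2
  (7-17/2)²=9/4
  (8-17/2)²=1/4
  (15-17/2)²=169/4
  (4-17/2)²=81/4
Σ(x-μ)² = 65
σ² = 65/4

σ = √(65/4) ≈ 4.0311


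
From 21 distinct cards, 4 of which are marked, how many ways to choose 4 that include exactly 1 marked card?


Choose 1 of the 4 marked cards and 3 of the other 17 cards:
C(4,1)×C(17,3) = 4×680 = 2720

2720


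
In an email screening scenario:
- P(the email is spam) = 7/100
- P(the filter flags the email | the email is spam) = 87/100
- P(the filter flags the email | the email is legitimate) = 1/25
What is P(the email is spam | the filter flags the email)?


Using Bayes' theorem:
P(A|B) = P(B|A)·P(A) / P(B)

P(the filter flags the email) = 87/100 × 7/100 + 1/25 × 93/100
= 609/10000 + 93/2500 = 981/10000

P(the email is spam|the filter flags the email) = (609/10000) / (981/10000) = 203/327

P(the email is spam|the filter flags the email) = 203/327 ≈ 62.08%


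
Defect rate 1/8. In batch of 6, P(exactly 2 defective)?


Binomial: P(X=2) = C(6,2)×p^2×(1-p)^4
= 15 × 1/64 × 2401/4096 = 36015/262144

P(X=2) = 36015/262144 ≈ 13.74%


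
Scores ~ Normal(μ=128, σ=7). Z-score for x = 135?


z = (x - μ)/σ = (135 - 128)/7 = 1.0

z = 1.0


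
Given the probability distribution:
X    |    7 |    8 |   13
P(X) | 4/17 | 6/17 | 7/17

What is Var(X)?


E[X] = 167/17
E[X²] = 1763/17
Var(X) = E[X²] - (E[X])² = 1763/17 - 27889/289 = 2082/289

Var(X) = 2082/289 ≈ 7.2042


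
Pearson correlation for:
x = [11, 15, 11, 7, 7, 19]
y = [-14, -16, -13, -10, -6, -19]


n=6, Σx=70, Σy=-78, Σxy=-1010, Σx²=926, Σy²=1118
r = (6×(-1010) - 70×(-78))/√((6×926 - 70²)(6×1118 - (-78)²))
= -600/√(656×624) = -600/√409344 ≈ -600/639.8000 ≈ -0.9378

r ≈ -0.9378


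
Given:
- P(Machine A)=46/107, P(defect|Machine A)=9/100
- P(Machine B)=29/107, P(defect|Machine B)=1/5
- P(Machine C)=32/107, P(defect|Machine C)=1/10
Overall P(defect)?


P(B) = Σ P(B|Aᵢ)×P(Aᵢ)
  9/100×46/107 = 207/5350
  1/5×29/107 = 29/535
  1/10×32/107 = 16/535
Sum = 657/5350

P(defect) = 657/5350 ≈ 12.28%


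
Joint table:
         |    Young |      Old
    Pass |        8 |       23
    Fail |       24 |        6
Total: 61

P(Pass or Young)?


P(Pass∨Young) = P(Pass) + P(Young) - P(Pass∧Young)
= (31 + 32 - 8)/61 = 55/61

P = 55/61 ≈ 90.16%


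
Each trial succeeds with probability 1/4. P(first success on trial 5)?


Geometric: P(X=5) = (1-p)^(k-1)×p = (3/4)^4×1/4 = 81/1024

P(X=5) = 81/1024 ≈ 7.91%


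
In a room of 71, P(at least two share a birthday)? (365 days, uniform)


P(all different) = Π(365-i)/365 for i=0..70
= 0.000679
P(match) = 1 - 0.000679 = 0.999321

P ≈ 0.9993 ≈ 99.93%


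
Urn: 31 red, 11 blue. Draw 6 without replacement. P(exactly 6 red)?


Hypergeometric: C(31,6)×C(11,0)/C(42,6)
= 736281×1/5245786 = 8091/57646

P(X=6) = 8091/57646 ≈ 14.04%


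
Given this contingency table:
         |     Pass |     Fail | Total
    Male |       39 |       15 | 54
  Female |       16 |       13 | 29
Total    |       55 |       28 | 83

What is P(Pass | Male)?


P(Pass | Male) = 39/(39+15) = 39/54 = 13/18

P(Pass|Male) = 13/18 ≈ 72.22%


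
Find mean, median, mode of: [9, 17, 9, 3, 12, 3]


Sorted: [3, 3, 9, 9, 12, 17]
Mean = 53/6
Median = 9
Freq: {9: 2, 17: 1, 3: 2, 12: 1}
Mode: [3, 9]

Mean=53/6, Median=9, Mode=[3, 9]


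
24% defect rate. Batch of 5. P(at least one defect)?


P(all good) = (19/25)^5 = 2476099/9765625
P(≥1 defect) = 7289526/9765625

P = 7289526/9765625 ≈ 74.64%


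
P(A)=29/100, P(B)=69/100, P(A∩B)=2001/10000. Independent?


P(A)×P(B) = 2001/10000
P(A∩B) = 2001/10000
Equal ✓ → Independent

Yes, independent


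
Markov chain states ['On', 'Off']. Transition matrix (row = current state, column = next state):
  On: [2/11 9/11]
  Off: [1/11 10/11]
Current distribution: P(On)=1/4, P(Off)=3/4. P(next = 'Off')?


P(next=Off) = Σᵢ P(now=i)×P(i→Off)
= 1/4×9/11 + 3/4×10/11
= 9/44 + 15/22 = 39/44

P = 39/44 ≈ 0.8864


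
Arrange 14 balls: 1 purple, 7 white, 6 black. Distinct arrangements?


14!/(1!×7!×6!) = 24024

24024


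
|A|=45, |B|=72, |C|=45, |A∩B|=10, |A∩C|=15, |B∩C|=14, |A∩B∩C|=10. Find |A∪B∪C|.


|A∪B∪C| = 45+72+45-10-15-14+10 = 133

|A∪B∪C| = 133


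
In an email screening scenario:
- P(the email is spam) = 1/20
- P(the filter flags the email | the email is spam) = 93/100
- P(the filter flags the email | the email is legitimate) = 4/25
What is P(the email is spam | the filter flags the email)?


Using Bayes' theorem:
P(A|B) = P(B|A)·P(A) / P(B)

P(the filter flags the email) = 93/100 × 1/20 + 4/25 × 19/20
= 93/2000 + 19/125 = 397/2000

P(the email is spam|the filter flags the email) = (93/2000) / (397/2000) = 93/397

P(the email is spam|the filter flags the email) = 93/397 ≈ 23.43%


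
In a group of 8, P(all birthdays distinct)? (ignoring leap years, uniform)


P(all different) = Π(365-i)/365 for i=0..7
= (365/365)×(364/365)×...×(358/365)
= 0.925665

P ≈ 0.9257 ≈ 92.57%


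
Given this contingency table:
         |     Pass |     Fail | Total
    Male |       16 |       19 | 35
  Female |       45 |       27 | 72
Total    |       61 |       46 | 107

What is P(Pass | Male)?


P(Pass | Male) = 16/(16+19) = 16/35

P(Pass|Male) = 16/35 ≈ 45.71%
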